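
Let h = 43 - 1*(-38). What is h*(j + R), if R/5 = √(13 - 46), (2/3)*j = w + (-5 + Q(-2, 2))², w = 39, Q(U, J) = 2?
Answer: 5832 + 405*I*√33 ≈ 5832.0 + 2326.5*I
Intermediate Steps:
h = 81 (h = 43 + 38 = 81)
j = 72 (j = 3*(39 + (-5 + 2)²)/2 = 3*(39 + (-3)²)/2 = 3*(39 + 9)/2 = (3/2)*48 = 72)
R = 5*I*√33 (R = 5*√(13 - 46) = 5*√(-33) = 5*(I*√33) = 5*I*√33 ≈ 28.723*I)
h*(j + R) = 81*(72 + 5*I*√33) = 5832 + 405*I*√33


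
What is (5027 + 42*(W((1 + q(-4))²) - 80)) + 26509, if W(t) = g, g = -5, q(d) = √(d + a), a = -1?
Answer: 27966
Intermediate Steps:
q(d) = √(-1 + d) (q(d) = √(d - 1) = √(-1 + d))
W(t) = -5
(5027 + 42*(W((1 + q(-4))²) - 80)) + 26509 = (5027 + 42*(-5 - 80)) + 26509 = (5027 + 42*(-85)) + 26509 = (5027 - 3570) + 26509 = 1457 + 26509 = 27966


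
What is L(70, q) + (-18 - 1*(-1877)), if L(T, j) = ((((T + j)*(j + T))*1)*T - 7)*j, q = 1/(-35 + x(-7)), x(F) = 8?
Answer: -213186670/19683 ≈ -10831.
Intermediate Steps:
q = -1/27 (q = 1/(-35 + 8) = 1/(-27) = -1/27 ≈ -0.037037)
L(T, j) = j*(-7 + T*(T + j)**2) (L(T, j) = ((((T + j)*(T + j))*1)*T - 7)*j = (((T + j)**2*1)*T - 7)*j = ((T + j)**2*T - 7)*j = (T*(T + j)**2 - 7)*j = (-7 + T*(T + j)**2)*j = j*(-7 + T*(T + j)**2))
L(70, q) + (-18 - 1*(-1877)) = -(-7 + 70*(70 - 1/27)**2)/27 + (-18 - 1*(-1877)) = -(-7 + 70*(1889/27)**2)/27 + (-18 + 1877) = -(-7 + 70*(3568321/729))/27 + 1859 = -(-7 + 249782470/729)/27 + 1859 = -1/27*249777367/729 + 1859 = -249777367/19683 + 1859 = -213186670/19683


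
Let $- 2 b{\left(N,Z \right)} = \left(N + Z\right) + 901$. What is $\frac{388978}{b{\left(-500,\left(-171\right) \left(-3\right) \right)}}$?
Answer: $- \frac{388978}{457} \approx -851.16$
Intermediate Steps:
$b{\left(N,Z \right)} = - \frac{901}{2} - \frac{N}{2} - \frac{Z}{2}$ ($b{\left(N,Z \right)} = - \frac{\left(N + Z\right) + 901}{2} = - \frac{901 + N + Z}{2} = - \frac{901}{2} - \frac{N}{2} - \frac{Z}{2}$)
$\frac{388978}{b{\left(-500,\left(-171\right) \left(-3\right) \right)}} = \frac{388978}{- \frac{901}{2} - -250 - \frac{\left(-171\right) \left(-3\right)}{2}} = \frac{388978}{- \frac{901}{2} + 250 - \frac{513}{2}} = \frac{388978}{-457} = 388978 \left(- \frac{1}{457}\right) = - \frac{388978}{457}$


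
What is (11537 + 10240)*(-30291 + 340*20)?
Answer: -511563507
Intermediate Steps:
(11537 + 10240)*(-30291 + 340*20) = 21777*(-30291 + 6800) = 21777*(-23491) = -511563507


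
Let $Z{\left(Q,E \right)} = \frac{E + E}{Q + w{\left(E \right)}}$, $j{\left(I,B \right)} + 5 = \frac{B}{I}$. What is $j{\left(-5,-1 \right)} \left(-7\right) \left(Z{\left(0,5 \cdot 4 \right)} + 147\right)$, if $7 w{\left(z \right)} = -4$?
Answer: $\frac{12936}{5} \approx 2587.2$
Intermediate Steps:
$w{\left(z \right)} = - \frac{4}{7}$ ($w{\left(z \right)} = \frac{1}{7} \left(-4\right) = - \frac{4}{7}$)
$j{\left(I,B \right)} = -5 + \frac{B}{I}$
$Z{\left(Q,E \right)} = \frac{2 E}{- \frac{4}{7} + Q}$ ($Z{\left(Q,E \right)} = \frac{E + E}{Q - \frac{4}{7}} = \frac{2 E}{- \frac{4}{7} + Q}$)
$j{\left(-5,-1 \right)} \left(-7\right) \left(Z{\left(0,5 \cdot 4 \right)} + 147\right) = \left(-5 - \frac{1}{-5}\right) \left(-7\right) \left(\frac{14 \cdot 5 \cdot 4}{-4 + 7 \cdot 0} + 147\right) = \left(-5 - - \frac{1}{5}\right) \left(-7\right) \left(14 \cdot 20 \frac{1}{-4 + 0} + 147\right) = \left(-5 + \frac{1}{5}\right) \left(-7\right) \left(14 \cdot 20 \frac{1}{-4} + 147\right) = \left(- \frac{24}{5}\right) \left(-7\right) \left(14 \cdot 20 \left(- \frac{1}{4}\right) + 147\right) = \frac{168 \left(-70 + 147\right)}{5} = \frac{168}{5} \cdot 77 = \frac{12936}{5}$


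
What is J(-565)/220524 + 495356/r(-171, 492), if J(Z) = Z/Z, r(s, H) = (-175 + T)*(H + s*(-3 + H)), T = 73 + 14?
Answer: 4551883405/67215494676 ≈ 0.067721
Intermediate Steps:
T = 87
r(s, H) = -88*H - 88*s*(-3 + H) (r(s, H) = (-175 + 87)*(H + s*(-3 + H)) = -88*(H + s*(-3 + H)) = -88*H - 88*s*(-3 + H))
J(Z) = 1
J(-565)/220524 + 495356/r(-171, 492) = 1/220524 + 495356/(-88*492 + 264*(-171) - 88*492*(-171)) = 1*(1/220524) + 495356/(-43296 - 45144 + 7403616) = 1/220524 + 495356/7315176 = 1/220524 + 495356*(1/7315176) = 1/220524 + 123839/1828794 = 4551883405/67215494676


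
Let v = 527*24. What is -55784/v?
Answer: -6973/1581 ≈ -4.4105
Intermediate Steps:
v = 12648
-55784/v = -55784/12648 = -55784*1/12648 = -6973/1581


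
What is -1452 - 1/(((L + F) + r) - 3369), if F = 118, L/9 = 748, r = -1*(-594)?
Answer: -5916901/4075 ≈ -1452.0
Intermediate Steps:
r = 594
L = 6732 (L = 9*748 = 6732)
-1452 - 1/(((L + F) + r) - 3369) = -1452 - 1/(((6732 + 118) + 594) - 3369) = -1452 - 1/((6850 + 594) - 3369) = -1452 - 1/(7444 - 3369) = -1452 - 1/4075 = -5916901/4075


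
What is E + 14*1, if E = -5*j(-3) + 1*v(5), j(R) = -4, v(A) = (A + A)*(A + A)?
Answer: 134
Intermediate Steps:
v(A) = 4*A² (v(A) = (2*A)*(2*A) = 4*A²)
E = 120 (E = -5*(-4) + 1*(4*5²) = 20 + 1*(4*25) = 20 + 1*100 = 20 + 100 = 120)
E + 14*1 = 120 + 14*1 = 120 + 14 = 134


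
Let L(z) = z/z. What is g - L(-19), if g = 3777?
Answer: 3776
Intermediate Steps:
L(z) = 1
g - L(-19) = 3777 - 1*1 = 3777 - 1 = 3776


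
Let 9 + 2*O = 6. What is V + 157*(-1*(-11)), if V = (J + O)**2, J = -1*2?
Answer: 6957/4 ≈ 1739.3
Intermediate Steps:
O = -3/2 (O = -9/2 + (1/2)*6 = -9/2 + 3 = -3/2 ≈ -1.5000)
J = -2
V = 49/4 (V = (-2 - 3/2)**2 = (-7/2)**2 = 49/4 ≈ 12.250)
V + 157*(-1*(-11)) = 49/4 + 157*(-1*(-11)) = 49/4 + 157*11 = 49/4 + 1727 = 6957/4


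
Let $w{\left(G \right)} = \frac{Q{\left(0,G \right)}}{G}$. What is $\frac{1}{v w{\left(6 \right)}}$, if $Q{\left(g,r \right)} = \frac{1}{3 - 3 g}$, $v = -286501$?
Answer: $- \frac{18}{286501} \approx -6.2827 \cdot 10^{-5}$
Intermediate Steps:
$w{\left(G \right)} = \frac{1}{3 G}$ ($w{\left(G \right)} = \frac{\left(-1\right) \frac{1}{-3 + 3 \cdot 0}}{G} = \frac{\left(-1\right) \frac{1}{-3 + 0}}{G} = \frac{\left(-1\right) \frac{1}{-3}}{G} = \frac{\left(-1\right) \left(- \frac{1}{3}\right)}{G} = \frac{1}{3 G}$)
$\frac{1}{v w{\left(6 \right)}} = \frac{1}{\left(-286501\right) \frac{1}{3 \cdot 6}} = \frac{1}{\left(-286501\right) \frac{1}{3} \cdot \frac{1}{6}} = \frac{1}{\left(-286501\right) \frac{1}{18}} = \frac{1}{- \frac{286501}{18}} = - \frac{18}{286501}$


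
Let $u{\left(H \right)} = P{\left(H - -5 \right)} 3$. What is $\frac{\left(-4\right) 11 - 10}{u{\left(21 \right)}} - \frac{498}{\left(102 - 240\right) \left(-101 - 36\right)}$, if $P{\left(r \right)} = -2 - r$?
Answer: $\frac{27197}{44114} \approx 0.61652$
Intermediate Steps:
$u{\left(H \right)} = -21 - 3 H$ ($u{\left(H \right)} = \left(-2 - \left(H - -5\right)\right) 3 = \left(-2 - \left(H + 5\right)\right) 3 = \left(-2 - \left(5 + H\right)\right) 3 = \left(-7 - H\right) 3 = -21 - 3 H$)
$\frac{\left(-4\right) 11 - 10}{u{\left(21 \right)}} - \frac{498}{\left(102 - 240\right) \left(-101 - 36\right)} = \frac{\left(-4\right) 11 - 10}{-21 - 63} - \frac{498}{\left(102 - 240\right) \left(-101 - 36\right)} = \frac{-44 - 10}{-21 - 63} - \frac{498}{\left(-138\right) \left(-137\right)} = - \frac{54}{-84} - \frac{498}{18906} = \left(-54\right) \left(- \frac{1}{84}\right) - \frac{83}{3151} = \frac{9}{14} - \frac{83}{3151} = \frac{27197}{44114}$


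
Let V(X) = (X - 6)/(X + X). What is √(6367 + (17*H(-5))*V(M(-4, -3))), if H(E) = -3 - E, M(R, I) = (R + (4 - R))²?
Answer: 3*√11338/4 ≈ 79.860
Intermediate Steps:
M(R, I) = 16 (M(R, I) = 4² = 16)
V(X) = (-6 + X)/(2*X) (V(X) = (-6 + X)/((2*X)) = (-6 + X)*(1/(2*X)) = (-6 + X)/(2*X))
√(6367 + (17*H(-5))*V(M(-4, -3))) = √(6367 + (17*(-3 - 1*(-5)))*((½)*(-6 + 16)/16)) = √(6367 + (17*(-3 + 5))*((½)*(1/16)*10)) = √(6367 + (17*2)*(5/16)) = √(6367 + 34*(5/16)) = √(6367 + 85/8) = √(51021/8) = 3*√11338/4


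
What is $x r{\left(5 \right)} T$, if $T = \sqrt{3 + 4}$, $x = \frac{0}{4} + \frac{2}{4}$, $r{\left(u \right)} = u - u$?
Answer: $0$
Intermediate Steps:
$r{\left(u \right)} = 0$
$x = \frac{1}{2}$ ($x = 0 \cdot \frac{1}{4} + 2 \cdot \frac{1}{4} = 0 + \frac{1}{2} = \frac{1}{2} \approx 0.5$)
$T = \sqrt{7} \approx 2.6458$
$x r{\left(5 \right)} T = \frac{1}{2} \cdot 0 \sqrt{7} = 0 \sqrt{7} = 0$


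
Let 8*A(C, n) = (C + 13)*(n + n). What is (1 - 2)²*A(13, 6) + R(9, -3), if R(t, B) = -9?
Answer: 30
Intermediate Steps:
A(C, n) = n*(13 + C)/4 (A(C, n) = ((C + 13)*(n + n))/8 = ((13 + C)*(2*n))/8 = (2*n*(13 + C))/8 = n*(13 + C)/4)
(1 - 2)²*A(13, 6) + R(9, -3) = (1 - 2)²*((¼)*6*(13 + 13)) - 9 = (-1)²*((¼)*6*26) - 9 = 1*39 - 9 = 39 - 9 = 30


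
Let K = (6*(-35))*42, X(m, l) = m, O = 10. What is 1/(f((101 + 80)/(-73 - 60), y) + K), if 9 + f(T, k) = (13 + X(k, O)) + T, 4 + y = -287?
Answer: -133/1211412 ≈ -0.00010979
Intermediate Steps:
y = -291 (y = -4 - 287 = -291)
f(T, k) = 4 + T + k (f(T, k) = -9 + ((13 + k) + T) = -9 + (13 + T + k) = 4 + T + k)
K = -8820 (K = -210*42 = -8820)
1/(f((101 + 80)/(-73 - 60), y) + K) = 1/((4 + (101 + 80)/(-73 - 60) - 291) - 8820) = 1/((4 + 181/(-133) - 291) - 8820) = 1/((4 + 181*(-1/133) - 291) - 8820) = 1/((4 - 181/133 - 291) - 8820) = 1/(-38352/133 - 8820) = 1/(-1211412/133) = -133/1211412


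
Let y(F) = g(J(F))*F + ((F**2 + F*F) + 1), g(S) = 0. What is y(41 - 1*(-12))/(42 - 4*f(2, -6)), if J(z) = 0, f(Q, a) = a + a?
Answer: 1873/30 ≈ 62.433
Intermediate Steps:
f(Q, a) = 2*a
y(F) = 1 + 2*F**2 (y(F) = 0*F + ((F**2 + F*F) + 1) = 0 + ((F**2 + F**2) + 1) = 0 + (2*F**2 + 1) = 0 + (1 + 2*F**2) = 1 + 2*F**2)
y(41 - 1*(-12))/(42 - 4*f(2, -6)) = (1 + 2*(41 - 1*(-12))**2)/(42 - 8*(-6)) = (1 + 2*(41 + 12)**2)/(42 - 4*(-12)) = (1 + 2*53**2)/(42 + 48) = (1 + 2*2809)/90 = (1 + 5618)*(1/90) = 5619*(1/90) = 1873/30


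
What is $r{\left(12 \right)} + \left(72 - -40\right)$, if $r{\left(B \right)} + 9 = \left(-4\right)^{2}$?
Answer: $119$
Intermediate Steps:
$r{\left(B \right)} = 7$ ($r{\left(B \right)} = -9 + \left(-4\right)^{2} = -9 + 16 = 7$)
$r{\left(12 \right)} + \left(72 - -40\right) = 7 + \left(72 - -40\right) = 7 + \left(72 + 40\right) = 7 + 112 = 119$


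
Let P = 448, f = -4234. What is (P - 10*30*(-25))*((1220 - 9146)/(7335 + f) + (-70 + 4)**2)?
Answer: 107298238440/3101 ≈ 3.4601e+7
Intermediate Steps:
(P - 10*30*(-25))*((1220 - 9146)/(7335 + f) + (-70 + 4)**2) = (448 - 10*30*(-25))*((1220 - 9146)/(7335 - 4234) + (-70 + 4)**2) = (448 - 300*(-25))*(-7926/3101 + (-66)**2) = (448 + 7500)*(-7926*1/3101 + 4356) = 7948*(-7926/3101 + 4356) = 7948*(13500030/3101) = 107298238440/3101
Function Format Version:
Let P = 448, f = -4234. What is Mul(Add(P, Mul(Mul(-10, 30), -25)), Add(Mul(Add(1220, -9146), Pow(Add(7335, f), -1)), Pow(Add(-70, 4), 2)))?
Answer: Rational(107298238440, 3101) ≈ 3.4601e+7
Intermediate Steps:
Mul(Add(P, Mul(Mul(-10, 30), -25)), Add(Mul(Add(1220, -9146), Pow(Add(7335, f), -1)), Pow(Add(-70, 4), 2))) = Mul(Add(448, Mul(Mul(-10, 30), -25)), Add(Mul(Add(1220, -9146), Pow(Add(7335, -4234), -1)), Pow(Add(-70, 4), 2))) = Mul(Add(448, Mul(-300, -25)), Add(Mul(-7926, Pow(3101, -1)), Pow(-66, 2))) = Mul(Add(448, 7500), Add(Mul(-7926, Rational(1, 3101)), 4356)) = Mul(7948, Add(Rational(-7926, 3101), 4356)) = Mul(7948, Rational(13500030, 3101)) = Rational(107298238440, 3101)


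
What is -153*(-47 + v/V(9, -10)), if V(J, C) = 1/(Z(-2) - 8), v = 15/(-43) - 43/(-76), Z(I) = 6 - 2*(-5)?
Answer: 5658093/817 ≈ 6925.5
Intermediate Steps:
Z(I) = 16 (Z(I) = 6 + 10 = 16)
v = 709/3268 (v = 15*(-1/43) - 43*(-1/76) = -15/43 + 43/76 = 709/3268 ≈ 0.21695)
V(J, C) = ⅛ (V(J, C) = 1/(16 - 8) = 1/8 = ⅛)
-153*(-47 + v/V(9, -10)) = -153*(-47 + 709/(3268*(⅛))) = -153*(-47 + (709/3268)*8) = -153*(-47 + 1418/817) = -153*(-36981/817) = 5658093/817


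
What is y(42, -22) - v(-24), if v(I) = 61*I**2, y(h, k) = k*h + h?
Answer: -36018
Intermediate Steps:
y(h, k) = h + h*k (y(h, k) = h*k + h = h + h*k)
y(42, -22) - v(-24) = 42*(1 - 22) - 61*(-24)**2 = 42*(-21) - 61*576 = -882 - 1*35136 = -882 - 35136 = -36018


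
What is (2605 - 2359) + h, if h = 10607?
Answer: 10853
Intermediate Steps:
(2605 - 2359) + h = (2605 - 2359) + 10607 = 246 + 10607 = 10853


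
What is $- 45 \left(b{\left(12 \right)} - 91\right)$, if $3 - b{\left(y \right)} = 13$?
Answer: $4545$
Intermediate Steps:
$b{\left(y \right)} = -10$ ($b{\left(y \right)} = 3 - 13 = -10$)
$- 45 \left(b{\left(12 \right)} - 91\right) = - 45 \left(-10 - 91\right) = \left(-45\right) \left(-101\right) = 4545$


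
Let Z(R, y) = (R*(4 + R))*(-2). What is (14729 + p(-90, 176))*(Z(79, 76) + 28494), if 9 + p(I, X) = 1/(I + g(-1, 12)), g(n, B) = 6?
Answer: 4754261755/21 ≈ 2.2639e+8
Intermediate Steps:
Z(R, y) = -2*R*(4 + R)
p(I, X) = -9 + 1/(6 + I) (p(I, X) = -9 + 1/(I + 6) = -9 + 1/(6 + I))
(14729 + p(-90, 176))*(Z(79, 76) + 28494) = (14729 + (-53 - 9*(-90))/(6 - 90))*(-2*79*(4 + 79) + 28494) = (14729 + (-53 + 810)/(-84))*(-2*79*83 + 28494) = (14729 - 1/84*757)*(-13114 + 28494) = (14729 - 757/84)*15380 = (1236479/84)*15380 = 4754261755/21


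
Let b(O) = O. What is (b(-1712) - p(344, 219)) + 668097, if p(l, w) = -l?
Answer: 666729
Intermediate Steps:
(b(-1712) - p(344, 219)) + 668097 = (-1712 - (-1)*344) + 668097 = (-1712 - 1*(-344)) + 668097 = (-1712 + 344) + 668097 = -1368 + 668097 = 666729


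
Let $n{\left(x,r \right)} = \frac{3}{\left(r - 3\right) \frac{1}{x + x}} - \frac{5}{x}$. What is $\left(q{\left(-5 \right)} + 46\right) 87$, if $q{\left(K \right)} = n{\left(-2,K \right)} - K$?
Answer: $4785$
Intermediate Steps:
$n{\left(x,r \right)} = - \frac{5}{x} + \frac{6 x}{-3 + r}$ ($n{\left(x,r \right)} = \frac{3}{\left(-3 + r\right) \frac{1}{2 x}} - \frac{5}{x} = \frac{3}{\frac{1}{2} \frac{1}{x} \left(-3 + r\right)} - \frac{5}{x} = 3 \frac{2 x}{-3 + r} - \frac{5}{x} = \frac{6 x}{-3 + r} - \frac{5}{x} = - \frac{5}{x} + \frac{6 x}{-3 + r}$)
$q{\left(K \right)} = - K - \frac{39 - 5 K}{2 \left(-3 + K\right)}$ ($q{\left(K \right)} = \frac{15 - 5 K + 6 \left(-2\right)^{2}}{\left(-2\right) \left(-3 + K\right)} - K = - \frac{15 - 5 K + 6 \cdot 4}{2 \left(-3 + K\right)} - K = - \frac{15 - 5 K + 24}{2 \left(-3 + K\right)} - K = - \frac{39 - 5 K}{2 \left(-3 + K\right)} - K = - K - \frac{39 - 5 K}{2 \left(-3 + K\right)}$)
$\left(q{\left(-5 \right)} + 46\right) 87 = \left(\frac{-39 - 2 \left(-5\right)^{2} + 11 \left(-5\right)}{2 \left(-3 - 5\right)} + 46\right) 87 = \left(\frac{-39 - 50 - 55}{2 \left(-8\right)} + 46\right) 87 = \left(\frac{1}{2} \left(- \frac{1}{8}\right) \left(-39 - 50 - 55\right) + 46\right) 87 = \left(\frac{1}{2} \left(- \frac{1}{8}\right) \left(-144\right) + 46\right) 87 = \left(9 + 46\right) 87 = 55 \cdot 87 = 4785$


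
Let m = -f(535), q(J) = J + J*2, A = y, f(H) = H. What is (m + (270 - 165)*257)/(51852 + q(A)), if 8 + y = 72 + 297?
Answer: 5290/10587 ≈ 0.49967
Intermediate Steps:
y = 361 (y = -8 + (72 + 297) = -8 + 369 = 361)
A = 361
q(J) = 3*J (q(J) = J + 2*J = 3*J)
m = -535 (m = -1*535 = -535)
(m + (270 - 165)*257)/(51852 + q(A)) = (-535 + (270 - 165)*257)/(51852 + 3*361) = (-535 + 105*257)/(51852 + 1083) = (-535 + 26985)/52935 = 26450*(1/52935) = 5290/10587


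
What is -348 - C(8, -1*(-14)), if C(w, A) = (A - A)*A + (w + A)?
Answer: -370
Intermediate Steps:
C(w, A) = A + w (C(w, A) = 0*A + (A + w) = 0 + (A + w) = A + w)
-348 - C(8, -1*(-14)) = -348 - (-1*(-14) + 8) = -348 - (14 + 8) = -348 - 1*22 = -348 - 22 = -370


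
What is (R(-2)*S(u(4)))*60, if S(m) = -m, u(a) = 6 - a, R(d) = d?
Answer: 240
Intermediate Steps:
(R(-2)*S(u(4)))*60 = -(-2)*(6 - 1*4)*60 = -(-2)*(6 - 4)*60 = -(-2)*2*60 = -2*(-2)*60 = 4*60 = 240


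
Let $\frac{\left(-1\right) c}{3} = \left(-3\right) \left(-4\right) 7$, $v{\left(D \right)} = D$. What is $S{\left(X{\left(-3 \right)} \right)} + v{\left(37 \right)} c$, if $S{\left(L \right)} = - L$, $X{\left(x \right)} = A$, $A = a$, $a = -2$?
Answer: $-9322$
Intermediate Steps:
$A = -2$
$X{\left(x \right)} = -2$
$c = -252$ ($c = - 3 \left(-3\right) \left(-4\right) 7 = - 3 \cdot 12 \cdot 7 = \left(-3\right) 84 = -252$)
$S{\left(X{\left(-3 \right)} \right)} + v{\left(37 \right)} c = \left(-1\right) \left(-2\right) + 37 \left(-252\right) = 2 - 9324 = -9322$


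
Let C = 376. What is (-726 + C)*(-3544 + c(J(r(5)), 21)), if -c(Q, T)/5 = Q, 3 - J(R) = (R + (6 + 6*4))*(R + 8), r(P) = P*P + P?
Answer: -2744350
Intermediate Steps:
r(P) = P + P² (r(P) = P² + P = P + P²)
J(R) = 3 - (8 + R)*(30 + R) (J(R) = 3 - (R + (6 + 6*4))*(R + 8) = 3 - (R + (6 + 24))*(8 + R) = 3 - (R + 30)*(8 + R) = 3 - (30 + R)*(8 + R) = 3 - (8 + R)*(30 + R))
c(Q, T) = -5*Q
(-726 + C)*(-3544 + c(J(r(5)), 21)) = (-726 + 376)*(-3544 - 5*(-237 - (5*(1 + 5))² - 190*(1 + 5))) = -350*(-3544 - 5*(-237 - (5*6)² - 190*6)) = -350*(-3544 - 5*(-237 - 1*30² - 38*30)) = -350*(-3544 - 5*(-237 - 1*900 - 1140)) = -350*(-3544 - 5*(-237 - 900 - 1140)) = -350*(-3544 - 5*(-2277)) = -350*(-3544 + 11385) = -350*7841 = -2744350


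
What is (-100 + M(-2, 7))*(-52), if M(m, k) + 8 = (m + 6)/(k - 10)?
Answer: 17056/3 ≈ 5685.3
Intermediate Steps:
M(m, k) = -8 + (6 + m)/(-10 + k) (M(m, k) = -8 + (m + 6)/(k - 10) = -8 + (6 + m)/(-10 + k))
(-100 + M(-2, 7))*(-52) = (-100 + (86 - 2 - 8*7)/(-10 + 7))*(-52) = (-100 + (86 - 2 - 56)/(-3))*(-52) = (-100 - ⅓*28)*(-52) = (-100 - 28/3)*(-52) = -328/3*(-52) = 17056/3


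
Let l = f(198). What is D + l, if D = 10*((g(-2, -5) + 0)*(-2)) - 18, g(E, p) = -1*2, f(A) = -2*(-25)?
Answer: 72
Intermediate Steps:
f(A) = 50
g(E, p) = -2
D = 22 (D = 10*((-2 + 0)*(-2)) - 18 = 10*(-2*(-2)) - 18 = 10*4 - 18 = 40 - 18 = 22)
l = 50
D + l = 22 + 50 = 72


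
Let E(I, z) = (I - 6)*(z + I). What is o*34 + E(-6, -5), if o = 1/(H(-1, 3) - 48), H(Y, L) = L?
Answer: 5906/45 ≈ 131.24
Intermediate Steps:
E(I, z) = (-6 + I)*(I + z)
o = -1/45 (o = 1/(3 - 48) = 1/(-45) = -1/45 ≈ -0.022222)
o*34 + E(-6, -5) = -1/45*34 + ((-6)² - 6*(-6) - 6*(-5) - 6*(-5)) = -34/45 + (36 + 36 + 30 + 30) = -34/45 + 132 = 5906/45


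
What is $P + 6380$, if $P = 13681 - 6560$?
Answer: $13501$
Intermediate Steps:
$P = 7121$
$P + 6380 = 7121 + 6380 = 13501$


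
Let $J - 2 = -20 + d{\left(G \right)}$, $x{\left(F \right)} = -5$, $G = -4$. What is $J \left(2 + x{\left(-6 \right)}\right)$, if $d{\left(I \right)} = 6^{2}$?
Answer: $-54$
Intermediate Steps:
$d{\left(I \right)} = 36$
$J = 18$ ($J = 2 + \left(-20 + 36\right) = 2 + 16 = 18$)
$J \left(2 + x{\left(-6 \right)}\right) = 18 \left(2 - 5\right) = 18 \left(-3\right) = -54$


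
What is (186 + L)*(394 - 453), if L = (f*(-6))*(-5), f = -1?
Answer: -9204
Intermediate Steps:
L = -30 (L = -1*(-6)*(-5) = 6*(-5) = -30)
(186 + L)*(394 - 453) = (186 - 30)*(394 - 453) = 156*(-59) = -9204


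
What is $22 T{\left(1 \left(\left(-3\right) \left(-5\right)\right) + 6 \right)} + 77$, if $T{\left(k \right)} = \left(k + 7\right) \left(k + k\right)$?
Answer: $25949$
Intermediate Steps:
$T{\left(k \right)} = 2 k \left(7 + k\right)$ ($T{\left(k \right)} = \left(7 + k\right) 2 k = 2 k \left(7 + k\right)$)
$22 T{\left(1 \left(\left(-3\right) \left(-5\right)\right) + 6 \right)} + 77 = 22 \cdot 2 \left(1 \left(\left(-3\right) \left(-5\right)\right) + 6\right) \left(7 + \left(1 \left(\left(-3\right) \left(-5\right)\right) + 6\right)\right) + 77 = 22 \cdot 2 \left(1 \cdot 15 + 6\right) \left(7 + \left(1 \cdot 15 + 6\right)\right) + 77 = 22 \cdot 2 \left(15 + 6\right) \left(7 + \left(15 + 6\right)\right) + 77 = 22 \cdot 2 \cdot 21 \left(7 + 21\right) + 77 = 22 \cdot 2 \cdot 21 \cdot 28 + 77 = 22 \cdot 1176 + 77 = 25872 + 77 = 25949$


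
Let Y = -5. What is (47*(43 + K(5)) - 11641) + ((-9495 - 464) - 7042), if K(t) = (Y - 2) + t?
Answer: -26715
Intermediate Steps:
K(t) = -7 + t (K(t) = (-5 - 2) + t = -7 + t)
(47*(43 + K(5)) - 11641) + ((-9495 - 464) - 7042) = (47*(43 + (-7 + 5)) - 11641) + ((-9495 - 464) - 7042) = (47*(43 - 2) - 11641) + (-9959 - 7042) = (47*41 - 11641) - 17001 = (1927 - 11641) - 17001 = -9714 - 17001 = -26715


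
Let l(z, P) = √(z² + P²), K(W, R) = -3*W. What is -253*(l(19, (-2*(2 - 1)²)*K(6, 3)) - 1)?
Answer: 253 - 253*√1657 ≈ -10046.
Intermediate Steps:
l(z, P) = √(P² + z²)
-253*(l(19, (-2*(2 - 1)²)*K(6, 3)) - 1) = -253*(√(((-2*(2 - 1)²)*(-3*6))² + 19²) - 1) = -253*(√((-2*1²*(-18))² + 361) - 1) = -253*(√((-2*1*(-18))² + 361) - 1) = -253*(√((-2*(-18))² + 361) - 1) = -253*(√(36² + 361) - 1) = -253*(√(1296 + 361) - 1) = -253*(√1657 - 1) = -253*(-1 + √1657) = 253 - 253*√1657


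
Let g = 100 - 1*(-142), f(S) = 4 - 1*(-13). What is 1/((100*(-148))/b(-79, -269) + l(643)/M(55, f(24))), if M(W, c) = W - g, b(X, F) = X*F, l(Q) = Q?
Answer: -3973937/16431993 ≈ -0.24184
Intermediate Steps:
f(S) = 17 (f(S) = 4 + 13 = 17)
b(X, F) = F*X
g = 242 (g = 100 + 142 = 242)
M(W, c) = -242 + W (M(W, c) = W - 1*242 = W - 242 = -242 + W)
1/((100*(-148))/b(-79, -269) + l(643)/M(55, f(24))) = 1/((100*(-148))/((-269*(-79))) + 643/(-242 + 55)) = 1/(-14800/21251 + 643/(-187)) = 1/(-14800*1/21251 + 643*(-1/187)) = 1/(-14800/21251 - 643/187) = 1/(-16431993/3973937) = -3973937/16431993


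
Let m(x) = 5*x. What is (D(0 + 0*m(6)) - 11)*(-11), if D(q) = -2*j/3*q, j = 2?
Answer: 121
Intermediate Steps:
D(q) = -4*q/3 (D(q) = -2*2/3*q = -2*2*(⅓)*q = -4*q/3)
(D(0 + 0*m(6)) - 11)*(-11) = (-4*(0 + 0*(5*6))/3 - 11)*(-11) = (-4*(0 + 0*30)/3 - 11)*(-11) = (-4*(0 + 0)/3 - 11)*(-11) = (-4/3*0 - 11)*(-11) = (0 - 11)*(-11) = -11*(-11) = 121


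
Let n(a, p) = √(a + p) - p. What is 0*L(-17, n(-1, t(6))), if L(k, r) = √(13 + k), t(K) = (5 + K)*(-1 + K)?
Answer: 0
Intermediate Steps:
t(K) = (-1 + K)*(5 + K)
0*L(-17, n(-1, t(6))) = 0*√(13 - 17) = 0*√(-4) = 0*(2*I) = 0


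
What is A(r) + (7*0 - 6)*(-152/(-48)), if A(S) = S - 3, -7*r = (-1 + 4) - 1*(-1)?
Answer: -158/7 ≈ -22.571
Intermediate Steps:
r = -4/7 (r = -((-1 + 4) - 1*(-1))/7 = -(3 + 1)/7 = -⅐*4 = -4/7 ≈ -0.57143)
A(S) = -3 + S
A(r) + (7*0 - 6)*(-152/(-48)) = (-3 - 4/7) + (7*0 - 6)*(-152/(-48)) = -25/7 + (0 - 6)*(-152*(-1/48)) = -25/7 - 6*19/6 = -25/7 - 19 = -158/7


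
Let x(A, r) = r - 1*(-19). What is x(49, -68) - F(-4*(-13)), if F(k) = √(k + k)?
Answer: -49 - 2*√26 ≈ -59.198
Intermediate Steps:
x(A, r) = 19 + r (x(A, r) = r + 19 = 19 + r)
F(k) = √2*√k (F(k) = √(2*k) = √2*√k)
x(49, -68) - F(-4*(-13)) = (19 - 68) - √2*√(-4*(-13)) = -49 - √2*√52 = -49 - √2*2*√13 = -49 - 2*√26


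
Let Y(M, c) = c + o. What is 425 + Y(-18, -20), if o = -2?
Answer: 403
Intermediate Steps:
Y(M, c) = -2 + c (Y(M, c) = c - 2 = -2 + c)
425 + Y(-18, -20) = 425 + (-2 - 20) = 425 - 22 = 403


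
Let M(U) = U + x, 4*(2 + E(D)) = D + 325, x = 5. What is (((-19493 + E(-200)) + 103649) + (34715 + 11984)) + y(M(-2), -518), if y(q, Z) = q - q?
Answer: 523537/4 ≈ 1.3088e+5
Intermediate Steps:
E(D) = 317/4 + D/4 (E(D) = -2 + (D + 325)/4 = -2 + (325 + D)/4 = -2 + (325/4 + D/4) = 317/4 + D/4)
M(U) = 5 + U (M(U) = U + 5 = 5 + U)
y(q, Z) = 0
(((-19493 + E(-200)) + 103649) + (34715 + 11984)) + y(M(-2), -518) = (((-19493 + (317/4 + (¼)*(-200))) + 103649) + (34715 + 11984)) + 0 = (((-19493 + (317/4 - 50)) + 103649) + 46699) + 0 = (((-19493 + 117/4) + 103649) + 46699) + 0 = ((-77855/4 + 103649) + 46699) + 0 = (336741/4 + 46699) + 0 = 523537/4 + 0 = 523537/4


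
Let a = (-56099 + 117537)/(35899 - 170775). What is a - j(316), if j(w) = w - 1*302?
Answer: -974851/67438 ≈ -14.456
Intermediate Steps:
a = -30719/67438 (a = 61438/(-134876) = 61438*(-1/134876) = -30719/67438 ≈ -0.45551)
j(w) = -302 + w (j(w) = w - 302 = -302 + w)
a - j(316) = -30719/67438 - (-302 + 316) = -30719/67438 - 1*14 = -30719/67438 - 14 = -974851/67438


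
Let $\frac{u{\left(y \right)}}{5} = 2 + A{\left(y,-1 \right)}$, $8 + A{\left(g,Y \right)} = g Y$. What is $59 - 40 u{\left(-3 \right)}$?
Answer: $659$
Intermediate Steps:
$A{\left(g,Y \right)} = -8 + Y g$ ($A{\left(g,Y \right)} = -8 + g Y = -8 + Y g$)
$u{\left(y \right)} = -30 - 5 y$ ($u{\left(y \right)} = 5 \left(2 - \left(8 + y\right)\right) = 5 \left(-6 - y\right) = -30 - 5 y$)
$59 - 40 u{\left(-3 \right)} = 59 - 40 \left(-30 - -15\right) = 59 - 40 \left(-30 + 15\right) = 59 - -600 = 59 + 600 = 659$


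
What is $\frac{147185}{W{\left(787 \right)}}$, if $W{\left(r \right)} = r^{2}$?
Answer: $\frac{147185}{619369} \approx 0.23764$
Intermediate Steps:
$\frac{147185}{W{\left(787 \right)}} = \frac{147185}{787^{2}} = \frac{147185}{619369}$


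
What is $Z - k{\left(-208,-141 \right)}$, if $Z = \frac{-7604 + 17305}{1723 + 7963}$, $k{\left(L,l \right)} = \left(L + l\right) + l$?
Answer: $\frac{4755841}{9686} \approx 491.0$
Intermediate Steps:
$k{\left(L,l \right)} = L + 2 l$
$Z = \frac{9701}{9686} \approx 1.0015$
$Z - k{\left(-208,-141 \right)} = \frac{9701}{9686} - \left(-208 + 2 \left(-141\right)\right) = \frac{9701}{9686} - \left(-208 - 282\right) = \frac{9701}{9686} - -490 = \frac{9701}{9686} + 490 = \frac{4755841}{9686}$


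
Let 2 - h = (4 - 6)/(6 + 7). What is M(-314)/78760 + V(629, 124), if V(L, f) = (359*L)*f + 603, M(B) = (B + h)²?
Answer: 93176967429599/3327610 ≈ 2.8001e+7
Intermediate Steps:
h = 28/13 (h = 2 - (4 - 6)/(6 + 7) = 2 - (-2)/13 = 2 - 1*(-2/13) = 2 + 2/13 = 28/13 ≈ 2.1538)
M(B) = (28/13 + B)² (M(B) = (B + 28/13)² = (28/13 + B)²)
V(L, f) = 603 + 359*L*f (V(L, f) = 359*L*f + 603 = 603 + 359*L*f)
M(-314)/78760 + V(629, 124) = ((28 + 13*(-314))²/169)/78760 + (603 + 359*629*124) = ((28 - 4082)²/169)*(1/78760) + (603 + 28000564) = ((1/169)*(-4054)²)*(1/78760) + 28001167 = ((1/169)*16434916)*(1/78760) + 28001167 = (16434916/169)*(1/78760) + 28001167 = 4108729/3327610 + 28001167 = 93176967429599/3327610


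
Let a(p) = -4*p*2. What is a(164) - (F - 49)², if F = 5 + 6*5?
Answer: -1508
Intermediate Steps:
a(p) = -8*p
F = 35 (F = 5 + 30 = 35)
a(164) - (F - 49)² = -8*164 - (35 - 49)² = -1312 - 1*(-14)² = -1312 - 1*196 = -1312 - 196 = -1508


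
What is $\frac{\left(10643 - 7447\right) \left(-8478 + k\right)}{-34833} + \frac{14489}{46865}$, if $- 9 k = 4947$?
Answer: $\frac{238707085343}{288079155} \approx 828.62$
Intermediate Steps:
$k = - \frac{1649}{3}$ ($k = \left(- \frac{1}{9}\right) 4947 = - \frac{1649}{3} \approx -549.67$)
$\frac{\left(10643 - 7447\right) \left(-8478 + k\right)}{-34833} + \frac{14489}{46865} = \frac{\left(10643 - 7447\right) \left(-8478 - \frac{1649}{3}\right)}{-34833} + \frac{14489}{46865} = 3196 \left(- \frac{27083}{3}\right) \left(- \frac{1}{34833}\right) + 14489 \cdot \frac{1}{46865} = \left(- \frac{86557268}{3}\right) \left(- \frac{1}{34833}\right) + \frac{14489}{46865} = \frac{5091604}{6147} + \frac{14489}{46865} = \frac{238707085343}{288079155}$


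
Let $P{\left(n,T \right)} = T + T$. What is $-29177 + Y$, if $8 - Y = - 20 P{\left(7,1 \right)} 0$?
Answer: $-29169$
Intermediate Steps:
$P{\left(n,T \right)} = 2 T$
$Y = 8$ ($Y = 8 - - 20 \cdot 2 \cdot 1 \cdot 0 = 8 - \left(-20\right) 2 \cdot 0 = 8 - \left(-40\right) 0 = 8 - 0 = 8 + 0 = 8$)
$-29177 + Y = -29177 + 8 = -29169$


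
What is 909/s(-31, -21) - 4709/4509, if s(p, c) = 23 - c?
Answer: 3891485/198396 ≈ 19.615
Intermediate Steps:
909/s(-31, -21) - 4709/4509 = 909/(23 - 1*(-21)) - 4709/4509 = 909/(23 + 21) - 4709*1/4509 = 909/44 - 4709/4509 = 3891485/198396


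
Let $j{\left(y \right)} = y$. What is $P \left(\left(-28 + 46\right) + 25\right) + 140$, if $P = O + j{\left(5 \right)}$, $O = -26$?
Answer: $-763$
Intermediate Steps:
$P = -21$ ($P = -26 + 5 = -21$)
$P \left(\left(-28 + 46\right) + 25\right) + 140 = - 21 \left(\left(-28 + 46\right) + 25\right) + 140 = - 21 \left(18 + 25\right) + 140 = \left(-21\right) 43 + 140 = -903 + 140 = -763$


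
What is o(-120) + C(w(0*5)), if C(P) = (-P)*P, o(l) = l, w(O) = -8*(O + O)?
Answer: -120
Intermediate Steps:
w(O) = -16*O
C(P) = -P²
o(-120) + C(w(0*5)) = -120 - (-0*5)² = -120 - (-16*0)² = -120 - 1*0² = -120 - 1*0 = -120 + 0 = -120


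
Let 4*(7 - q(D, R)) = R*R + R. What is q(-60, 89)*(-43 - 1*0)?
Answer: 171613/2 ≈ 85807.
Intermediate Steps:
q(D, R) = 7 - R/4 - R²/4 (q(D, R) = 7 - (R*R + R)/4 = 7 - (R² + R)/4 = 7 - (R + R²)/4 = 7 + (-R/4 - R²/4) = 7 - R/4 - R²/4)
q(-60, 89)*(-43 - 1*0) = (7 - ¼*89 - ¼*89²)*(-43 - 1*0) = (7 - 89/4 - ¼*7921)*(-43 + 0) = (7 - 89/4 - 7921/4)*(-43) = -3991/2*(-43) = 171613/2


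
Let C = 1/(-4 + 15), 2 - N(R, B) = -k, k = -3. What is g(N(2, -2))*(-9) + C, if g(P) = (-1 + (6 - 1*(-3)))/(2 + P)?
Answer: -791/11 ≈ -71.909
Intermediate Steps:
N(R, B) = -1 (N(R, B) = 2 - (-1)*(-3) = 2 - 1*3 = 2 - 3 = -1)
C = 1/11 ≈ 0.090909
g(P) = 8/(2 + P) (g(P) = (-1 + (6 + 3))/(2 + P) = (-1 + 9)/(2 + P) = 8/(2 + P))
g(N(2, -2))*(-9) + C = (8/(2 - 1))*(-9) + 1/11 = (8/1)*(-9) + 1/11 = (8*1)*(-9) + 1/11 = 8*(-9) + 1/11 = -72 + 1/11 = -791/11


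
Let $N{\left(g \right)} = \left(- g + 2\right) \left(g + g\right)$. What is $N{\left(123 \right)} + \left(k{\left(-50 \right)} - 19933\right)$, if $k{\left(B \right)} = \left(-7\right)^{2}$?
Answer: $-49650$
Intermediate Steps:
$k{\left(B \right)} = 49$
$N{\left(g \right)} = 2 g \left(2 - g\right)$ ($N{\left(g \right)} = \left(2 - g\right) 2 g = 2 g \left(2 - g\right)$)
$N{\left(123 \right)} + \left(k{\left(-50 \right)} - 19933\right) = 2 \cdot 123 \left(2 - 123\right) + \left(49 - 19933\right) = 2 \cdot 123 \left(2 - 123\right) - 19884 = 2 \cdot 123 \left(-121\right) - 19884 = -29766 - 19884 = -49650$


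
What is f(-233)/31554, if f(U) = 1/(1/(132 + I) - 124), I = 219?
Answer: -39/152591638 ≈ -2.5558e-7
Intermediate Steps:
f(U) = -351/43523 (f(U) = 1/(1/(132 + 219) - 124) = 1/(1/351 - 124) = 1/(-43523/351) = -351/43523)
f(-233)/31554 = -351/43523/31554 = -351/43523*1/31554 = -39/152591638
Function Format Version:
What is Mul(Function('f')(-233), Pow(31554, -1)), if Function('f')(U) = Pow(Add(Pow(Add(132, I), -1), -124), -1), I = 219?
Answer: Rational(-39, 152591638) ≈ -2.5558e-7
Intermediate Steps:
Function('f')(U) = Rational(-351, 43523) (Function('f')(U) = Pow(Add(Pow(Add(132, 219), -1), -124), -1) = Pow(Add(Pow(351, -1), -124), -1) = Pow(Add(Rational(1, 351), -124), -1) = Pow(Rational(-43523, 351), -1) = Rational(-351, 43523))
Mul(Function('f')(-233), Pow(31554, -1)) = Mul(Rational(-351, 43523), Pow(31554, -1)) = Mul(Rational(-351, 43523), Rational(1, 31554)) = Rational(-39, 152591638)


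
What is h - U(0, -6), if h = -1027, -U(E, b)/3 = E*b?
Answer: -1027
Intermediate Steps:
U(E, b) = -3*E*b
h - U(0, -6) = -1027 - (-3)*0*(-6) = -1027 - 1*0 = -1027 + 0 = -1027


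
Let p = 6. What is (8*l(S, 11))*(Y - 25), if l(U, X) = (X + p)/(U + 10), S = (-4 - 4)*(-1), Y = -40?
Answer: -4420/9 ≈ -491.11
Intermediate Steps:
S = 8 (S = -8*(-1) = 8)
l(U, X) = (6 + X)/(10 + U) (l(U, X) = (X + 6)/(U + 10) = (6 + X)/(10 + U))
(8*l(S, 11))*(Y - 25) = (8*((6 + 11)/(10 + 8)))*(-40 - 25) = (8*(17/18))*(-65) = (68/9)*(-65) = -4420/9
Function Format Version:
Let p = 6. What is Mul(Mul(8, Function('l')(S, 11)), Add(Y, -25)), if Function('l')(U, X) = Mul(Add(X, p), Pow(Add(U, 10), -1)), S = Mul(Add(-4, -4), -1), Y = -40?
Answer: Rational(-4420, 9) ≈ -491.11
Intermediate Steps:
S = 8 (S = Mul(-8, -1) = 8)
Function('l')(U, X) = Mul(Pow(Add(10, U), -1), Add(6, X)) (Function('l')(U, X) = Mul(Add(X, 6), Pow(Add(U, 10), -1)) = Mul(Add(6, X), Pow(Add(10, U), -1)) = Mul(Pow(Add(10, U), -1), Add(6, X)))
Mul(Mul(8, Function('l')(S, 11)), Add(Y, -25)) = Mul(Mul(8, Mul(Pow(Add(10, 8), -1), Add(6, 11))), Add(-40, -25)) = Mul(Mul(8, Mul(Pow(18, -1), 17)), -65) = Mul(Mul(8, Mul(Rational(1, 18), 17)), -65) = Mul(Mul(8, Rational(17, 18)), -65) = Mul(Rational(68, 9), -65) = Rational(-4420, 9)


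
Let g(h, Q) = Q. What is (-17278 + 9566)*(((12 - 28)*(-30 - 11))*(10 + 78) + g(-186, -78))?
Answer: -444596800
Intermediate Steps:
(-17278 + 9566)*(((12 - 28)*(-30 - 11))*(10 + 78) + g(-186, -78)) = (-17278 + 9566)*(((12 - 28)*(-30 - 11))*(10 + 78) - 78) = -7712*(-16*(-41)*88 - 78) = -7712*(656*88 - 78) = -7712*(57728 - 78) = -7712*57650 = -444596800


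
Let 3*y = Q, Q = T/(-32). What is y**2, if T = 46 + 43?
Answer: 7921/9216 ≈ 0.85948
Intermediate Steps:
T = 89
Q = -89/32 (Q = 89/(-32) = 89*(-1/32) = -89/32 ≈ -2.7813)
y = -89/96 (y = (1/3)*(-89/32) = -89/96 ≈ -0.92708)
y**2 = (-89/96)**2 = 7921/9216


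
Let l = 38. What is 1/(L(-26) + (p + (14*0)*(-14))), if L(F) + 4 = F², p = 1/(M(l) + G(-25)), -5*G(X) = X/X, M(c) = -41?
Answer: 206/138427 ≈ 0.0014881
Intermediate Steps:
G(X) = -⅕ (G(X) = -X/(5*X) = -⅕*1 = -⅕)
p = -5/206 (p = 1/(-41 - ⅕) = 1/(-206/5) = -5/206 ≈ -0.024272)
L(F) = -4 + F²
1/(L(-26) + (p + (14*0)*(-14))) = 1/((-4 + (-26)²) + (-5/206 + (14*0)*(-14))) = 1/((-4 + 676) + (-5/206 + 0*(-14))) = 1/(672 + (-5/206 + 0)) = 1/(672 - 5/206) = 1/(138427/206) = 206/138427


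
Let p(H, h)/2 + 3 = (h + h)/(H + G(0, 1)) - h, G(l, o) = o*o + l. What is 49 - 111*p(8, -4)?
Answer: 73/3 ≈ 24.333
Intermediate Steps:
G(l, o) = l + o² (G(l, o) = o² + l = l + o²)
p(H, h) = -6 - 2*h + 4*h/(1 + H) (p(H, h) = -6 + 2*((h + h)/(H + (0 + 1²)) - h) = -6 + 2*((2*h)/(H + (0 + 1)) - h) = -6 + 2*((2*h)/(H + 1) - h) = -6 + 2*((2*h)/(1 + H) - h) = -6 + 2*(2*h/(1 + H) - h) = -6 + 2*(-h + 2*h/(1 + H)) = -6 + (-2*h + 4*h/(1 + H)) = -6 - 2*h + 4*h/(1 + H))
49 - 111*p(8, -4) = 49 - 222*(-3 - 4 - 3*8 - 1*8*(-4))/(1 + 8) = 49 - 222*(-3 - 4 - 24 + 32)/9 = 49 - 222/9 = 49 - 111*2/9 = 49 - 74/3 = 73/3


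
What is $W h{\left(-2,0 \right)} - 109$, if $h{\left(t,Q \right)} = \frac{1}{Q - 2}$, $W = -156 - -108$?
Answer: $-85$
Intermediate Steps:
$W = -48$ ($W = -156 + 108 = -48$)
$h{\left(t,Q \right)} = \frac{1}{-2 + Q}$
$W h{\left(-2,0 \right)} - 109 = - \frac{48}{-2 + 0} - 109 = - \frac{48}{-2} - 109 = \left(-48\right) \left(- \frac{1}{2}\right) - 109 = 24 - 109 = -85$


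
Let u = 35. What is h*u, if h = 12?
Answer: 420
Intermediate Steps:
h*u = 12*35 = 420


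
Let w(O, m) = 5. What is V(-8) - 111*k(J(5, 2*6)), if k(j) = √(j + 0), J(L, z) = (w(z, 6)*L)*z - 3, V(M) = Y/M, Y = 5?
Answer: -5/8 - 333*√33 ≈ -1913.6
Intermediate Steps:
V(M) = 5/M
J(L, z) = -3 + 5*L*z (J(L, z) = (5*L)*z - 3 = 5*L*z - 3 = -3 + 5*L*z)
k(j) = √j
V(-8) - 111*k(J(5, 2*6)) = 5/(-8) - 111*√(-3 + 5*5*(2*6)) = 5*(-⅛) - 111*√(-3 + 5*5*12) = -5/8 - 111*√(-3 + 300) = -5/8 - 333*√33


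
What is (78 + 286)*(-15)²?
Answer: 81900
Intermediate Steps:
(78 + 286)*(-15)² = 364*225 = 81900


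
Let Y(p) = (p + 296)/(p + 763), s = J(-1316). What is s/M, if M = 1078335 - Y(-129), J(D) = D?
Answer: -834344/683664223 ≈ -0.0012204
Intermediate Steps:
s = -1316
Y(p) = (296 + p)/(763 + p)
M = 683664223/634 (M = 1078335 - (296 - 129)/(763 - 129) = 1078335 - 167/634 = 683664223/634 ≈ 1.0783e+6)
s/M = -1316/683664223/634 = -1316*634/683664223 = -834344/683664223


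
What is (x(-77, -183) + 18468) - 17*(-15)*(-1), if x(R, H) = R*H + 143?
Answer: 32447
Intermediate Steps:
x(R, H) = 143 + H*R (x(R, H) = H*R + 143 = 143 + H*R)
(x(-77, -183) + 18468) - 17*(-15)*(-1) = ((143 - 183*(-77)) + 18468) - 17*(-15)*(-1) = ((143 + 14091) + 18468) + 255*(-1) = (14234 + 18468) - 255 = 32702 - 255 = 32447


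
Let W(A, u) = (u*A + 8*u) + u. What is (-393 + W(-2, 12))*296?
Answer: -91464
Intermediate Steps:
W(A, u) = 9*u + A*u (W(A, u) = (A*u + 8*u) + u = (8*u + A*u) + u = 9*u + A*u)
(-393 + W(-2, 12))*296 = (-393 + 12*(9 - 2))*296 = (-393 + 12*7)*296 = (-393 + 84)*296 = -309*296 = -91464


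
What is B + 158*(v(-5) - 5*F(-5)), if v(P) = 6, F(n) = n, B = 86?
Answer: 4984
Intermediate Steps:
B + 158*(v(-5) - 5*F(-5)) = 86 + 158*(6 - 5*(-5)) = 86 + 158*(6 + 25) = 86 + 158*31 = 86 + 4898 = 4984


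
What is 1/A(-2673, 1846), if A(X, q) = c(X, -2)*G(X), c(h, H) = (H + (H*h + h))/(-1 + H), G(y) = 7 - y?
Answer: -3/7158280 ≈ -4.1910e-7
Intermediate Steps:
c(h, H) = (H + h + H*h)/(-1 + H) (c(h, H) = (H + (h + H*h))/(-1 + H) = (H + h + H*h)/(-1 + H))
A(X, q) = (7 - X)*(⅔ + X/3) (A(X, q) = ((-2 + X - 2*X)/(-1 - 2))*(7 - X) = ((-2 - X)/(-3))*(7 - X) = (-(-2 - X)/3)*(7 - X) = (⅔ + X/3)*(7 - X) = (7 - X)*(⅔ + X/3))
1/A(-2673, 1846) = 1/(-(-7 - 2673)*(2 - 2673)/3) = 1/(-⅓*(-2680)*(-2671)) = 1/(-7158280/3) = -3/7158280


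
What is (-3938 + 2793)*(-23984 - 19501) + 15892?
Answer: 49806217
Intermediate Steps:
(-3938 + 2793)*(-23984 - 19501) + 15892 = -1145*(-43485) + 15892 = 49790325 + 15892 = 49806217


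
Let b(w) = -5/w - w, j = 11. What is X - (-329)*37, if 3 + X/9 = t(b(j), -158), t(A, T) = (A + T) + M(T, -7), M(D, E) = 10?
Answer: 117820/11 ≈ 10711.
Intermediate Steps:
b(w) = -w - 5/w
t(A, T) = 10 + A + T (t(A, T) = (A + T) + 10 = 10 + A + T)
X = -16083/11 (X = -27 + 9*(10 + (-1*11 - 5/11) - 158) = -27 + 9*(10 + (-11 - 5*1/11) - 158) = -27 + 9*(10 + (-11 - 5/11) - 158) = -27 + 9*(10 - 126/11 - 158) = -27 + 9*(-1754/11) = -27 - 15786/11 = -16083/11 ≈ -1462.1)
X - (-329)*37 = -16083/11 - (-329)*37 = -16083/11 - 1*(-12173) = -16083/11 + 12173 = 117820/11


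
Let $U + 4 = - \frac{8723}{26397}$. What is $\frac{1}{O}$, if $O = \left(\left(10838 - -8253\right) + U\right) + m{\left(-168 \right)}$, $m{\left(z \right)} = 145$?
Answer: $\frac{26397}{507658381} \approx 5.1998 \cdot 10^{-5}$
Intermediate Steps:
$U = - \frac{114311}{26397}$ ($U = -4 - \frac{8723}{26397} = - \frac{114311}{26397} \approx -4.3305$)
$O = \frac{507658381}{26397}$ ($O = \left(\left(10838 - -8253\right) - \frac{114311}{26397}\right) + 145 = \left(\left(10838 + 8253\right) - \frac{114311}{26397}\right) + 145 = \left(19091 - \frac{114311}{26397}\right) + 145 = \frac{503830816}{26397} + 145 = \frac{507658381}{26397} \approx 19232.0$)
$\frac{1}{O} = \frac{1}{\frac{507658381}{26397}} = \frac{26397}{507658381}$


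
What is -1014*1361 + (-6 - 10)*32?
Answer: -1380566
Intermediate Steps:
-1014*1361 + (-6 - 10)*32 = -1380054 - 16*32 = -1380054 - 512 = -1380566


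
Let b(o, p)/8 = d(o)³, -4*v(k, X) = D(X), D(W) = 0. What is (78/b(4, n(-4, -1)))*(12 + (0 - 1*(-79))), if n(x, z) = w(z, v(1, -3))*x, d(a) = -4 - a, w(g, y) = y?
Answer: -3549/2048 ≈ -1.7329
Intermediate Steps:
v(k, X) = 0 (v(k, X) = -¼*0 = 0)
n(x, z) = 0 (n(x, z) = 0*x = 0)
b(o, p) = 8*(-4 - o)³
(78/b(4, n(-4, -1)))*(12 + (0 - 1*(-79))) = (78/((-8*(4 + 4)³)))*(12 + (0 - 1*(-79))) = (78/((-8*8³)))*(12 + (0 + 79)) = (78/((-8*512)))*(12 + 79) = (78/(-4096))*91 = (78*(-1/4096))*91 = -39/2048*91 = -3549/2048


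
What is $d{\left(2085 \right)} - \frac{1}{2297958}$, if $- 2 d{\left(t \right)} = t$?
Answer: $- \frac{1197810608}{1148979} \approx -1042.5$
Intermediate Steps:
$d{\left(t \right)} = - \frac{t}{2}$
$d{\left(2085 \right)} - \frac{1}{2297958} = \left(- \frac{1}{2}\right) 2085 - \frac{1}{2297958} = - \frac{2085}{2} - \frac{1}{2297958} = - \frac{1197810608}{1148979}$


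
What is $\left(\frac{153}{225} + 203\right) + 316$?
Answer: $\frac{12992}{25} \approx 519.68$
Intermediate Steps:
$\left(\frac{153}{225} + 203\right) + 316 = \left(153 \cdot \frac{1}{225} + 203\right) + 316 = \left(\frac{17}{25} + 203\right) + 316 = \frac{5092}{25} + 316 = \frac{12992}{25}$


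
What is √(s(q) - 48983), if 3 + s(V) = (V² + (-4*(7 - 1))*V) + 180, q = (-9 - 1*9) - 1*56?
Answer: I*√41554 ≈ 203.85*I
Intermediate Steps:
q = -74 (q = (-9 - 9) - 56 = -18 - 56 = -74)
s(V) = 177 + V² - 24*V (s(V) = -3 + ((V² + (-4*(7 - 1))*V) + 180) = -3 + ((V² + (-4*6)*V) + 180) = -3 + ((V² - 24*V) + 180) = -3 + (180 + V² - 24*V) = 177 + V² - 24*V)
√(s(q) - 48983) = √((177 + (-74)² - 24*(-74)) - 48983) = √((177 + 5476 + 1776) - 48983) = √(7429 - 48983) = √(-41554) = I*√41554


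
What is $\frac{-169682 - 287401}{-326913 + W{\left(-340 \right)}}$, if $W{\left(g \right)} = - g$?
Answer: $\frac{457083}{326573} \approx 1.3996$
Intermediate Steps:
$\frac{-169682 - 287401}{-326913 + W{\left(-340 \right)}} = \frac{-169682 - 287401}{-326913 - -340} = - \frac{457083}{-326913 + 340} = - \frac{457083}{-326573} = \left(-457083\right) \left(- \frac{1}{326573}\right) = \frac{457083}{326573}$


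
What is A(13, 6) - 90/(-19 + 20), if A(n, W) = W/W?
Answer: -89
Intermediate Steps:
A(n, W) = 1
A(13, 6) - 90/(-19 + 20) = 1 - 90/(-19 + 20) = 1 - 90/1 = 1 - 90*1 = 1 - 90 = -89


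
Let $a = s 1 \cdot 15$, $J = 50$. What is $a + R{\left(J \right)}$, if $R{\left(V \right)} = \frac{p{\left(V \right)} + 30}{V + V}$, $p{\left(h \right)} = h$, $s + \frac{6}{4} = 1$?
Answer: $- \frac{67}{10} \approx -6.7$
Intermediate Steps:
$s = - \frac{1}{2}$ ($s = - \frac{3}{2} + 1 = - \frac{1}{2} \approx -0.5$)
$a = - \frac{15}{2}$ ($a = \left(- \frac{1}{2}\right) 1 \cdot 15 = \left(- \frac{1}{2}\right) 15 = - \frac{15}{2} \approx -7.5$)
$R{\left(V \right)} = \frac{30 + V}{2 V}$ ($R{\left(V \right)} = \frac{V + 30}{V + V} = \frac{30 + V}{2 V}$)
$a + R{\left(J \right)} = - \frac{15}{2} + \frac{30 + 50}{2 \cdot 50} = - \frac{15}{2} + \frac{1}{2} \cdot \frac{1}{50} \cdot 80 = - \frac{15}{2} + \frac{4}{5} = - \frac{67}{10}$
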